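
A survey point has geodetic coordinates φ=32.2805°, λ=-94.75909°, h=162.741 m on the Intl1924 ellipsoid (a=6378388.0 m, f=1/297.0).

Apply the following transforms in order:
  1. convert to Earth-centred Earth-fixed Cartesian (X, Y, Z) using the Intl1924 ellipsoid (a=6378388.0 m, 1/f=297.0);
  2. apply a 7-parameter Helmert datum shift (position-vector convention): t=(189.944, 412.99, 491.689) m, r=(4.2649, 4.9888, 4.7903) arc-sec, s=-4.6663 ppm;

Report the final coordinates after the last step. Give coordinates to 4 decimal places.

start: φ=32.280500°, λ=-94.759090°, h=162.741 m
→ ECEF (a=6378388.000, f=1/297.0): X=-447842.4196, Y=-5379272.6936, Z=3386906.4656
→ Helmert 7p (PV): X=-447443.5413, Y=-5378915.0331, Z=3387281.9562

X=-447443.5413 m, Y=-5378915.0331 m, Z=3387281.9562 m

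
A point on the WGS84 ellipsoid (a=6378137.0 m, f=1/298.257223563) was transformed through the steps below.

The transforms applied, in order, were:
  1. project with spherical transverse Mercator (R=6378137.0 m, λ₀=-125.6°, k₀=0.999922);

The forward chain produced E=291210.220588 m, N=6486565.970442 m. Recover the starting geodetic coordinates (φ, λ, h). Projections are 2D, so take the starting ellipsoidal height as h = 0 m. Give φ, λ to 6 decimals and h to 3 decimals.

φ=58.177961°, λ=-120.635590°, h=0.000 m

start: E=291210.2206, N=6486565.9704 m
→ tm⁻¹: φ=58.17796100°, λ=-120.63559000°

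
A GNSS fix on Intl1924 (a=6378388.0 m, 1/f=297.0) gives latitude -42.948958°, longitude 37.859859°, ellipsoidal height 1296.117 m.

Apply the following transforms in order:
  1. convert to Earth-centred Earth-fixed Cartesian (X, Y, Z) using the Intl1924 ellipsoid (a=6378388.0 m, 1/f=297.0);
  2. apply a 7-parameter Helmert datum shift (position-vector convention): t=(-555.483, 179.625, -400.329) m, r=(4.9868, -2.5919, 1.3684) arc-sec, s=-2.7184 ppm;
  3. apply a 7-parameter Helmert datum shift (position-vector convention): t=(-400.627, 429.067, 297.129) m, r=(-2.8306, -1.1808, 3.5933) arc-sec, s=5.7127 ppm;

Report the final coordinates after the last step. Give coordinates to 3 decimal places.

start: φ=-42.948958°, λ=37.859859°, h=1296.117 m
→ ECEF (a=6378388.000, f=1/297.0): X=3692544.0865, Y=2870414.6588, Z=-4324311.5755
→ Helmert 7p (PV): X=3692013.8615, Y=2870715.5251, Z=-4324584.3524
→ Helmert 7p (PV): X=3691609.0724, Y=2871165.9627, Z=-4324330.1881

X=3691609.072 m, Y=2871165.963 m, Z=-4324330.188 m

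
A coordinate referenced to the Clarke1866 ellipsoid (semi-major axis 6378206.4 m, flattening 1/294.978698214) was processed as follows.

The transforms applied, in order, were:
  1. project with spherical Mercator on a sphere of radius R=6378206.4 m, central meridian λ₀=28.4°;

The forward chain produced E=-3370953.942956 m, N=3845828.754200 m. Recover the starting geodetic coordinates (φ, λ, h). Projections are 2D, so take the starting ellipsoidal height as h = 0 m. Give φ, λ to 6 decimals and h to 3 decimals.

φ=32.626156°, λ=-1.881465°, h=0.000 m

start: E=-3370953.9430, N=3845828.7542 m
→ merc⁻¹: φ=32.62615600°, λ=-1.88146500°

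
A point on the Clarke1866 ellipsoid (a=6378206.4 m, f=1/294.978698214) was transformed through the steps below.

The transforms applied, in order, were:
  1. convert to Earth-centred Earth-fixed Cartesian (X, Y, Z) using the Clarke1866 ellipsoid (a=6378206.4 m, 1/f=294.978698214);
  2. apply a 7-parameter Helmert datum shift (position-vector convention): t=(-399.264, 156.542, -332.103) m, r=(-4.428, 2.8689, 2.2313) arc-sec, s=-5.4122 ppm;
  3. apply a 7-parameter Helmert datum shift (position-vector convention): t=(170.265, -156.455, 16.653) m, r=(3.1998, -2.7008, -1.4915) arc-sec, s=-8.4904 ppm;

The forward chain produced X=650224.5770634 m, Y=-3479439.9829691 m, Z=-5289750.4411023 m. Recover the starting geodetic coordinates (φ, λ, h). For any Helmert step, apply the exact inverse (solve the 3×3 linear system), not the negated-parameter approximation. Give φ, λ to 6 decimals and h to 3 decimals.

start: X=650224.5771, Y=-3479439.9830, Z=-5289750.4411 m
→ Helmert⁻¹: X=650015.7274, Y=-3479390.4290, Z=-5289766.5419
→ Helmert⁻¹: X=650454.4431, Y=-3479459.2862, Z=-5289528.7150
→ geod (Bowring, a=6378206.400): φ=-56.38927700°, λ=-79.41127500°, h=1407.3250 m

φ=-56.389277°, λ=-79.411275°, h=1407.325 m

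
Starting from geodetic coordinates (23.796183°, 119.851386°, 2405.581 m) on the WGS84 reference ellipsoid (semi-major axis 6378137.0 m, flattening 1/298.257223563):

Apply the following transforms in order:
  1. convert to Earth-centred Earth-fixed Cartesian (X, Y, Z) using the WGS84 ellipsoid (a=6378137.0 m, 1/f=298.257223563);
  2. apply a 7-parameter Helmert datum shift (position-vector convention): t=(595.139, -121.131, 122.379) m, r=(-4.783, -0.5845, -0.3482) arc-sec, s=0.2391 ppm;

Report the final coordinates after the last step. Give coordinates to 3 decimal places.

start: φ=23.796183°, λ=119.851386°, h=2405.581 m
→ ECEF (a=6378137.000, f=1/298.257223563): X=-2907515.5708, Y=5066266.9940, Z=2558615.2746
→ Helmert 7p (PV): X=-2906919.8249, Y=5066211.3134, Z=2558612.5463

X=-2906919.825 m, Y=5066211.313 m, Z=2558612.546 m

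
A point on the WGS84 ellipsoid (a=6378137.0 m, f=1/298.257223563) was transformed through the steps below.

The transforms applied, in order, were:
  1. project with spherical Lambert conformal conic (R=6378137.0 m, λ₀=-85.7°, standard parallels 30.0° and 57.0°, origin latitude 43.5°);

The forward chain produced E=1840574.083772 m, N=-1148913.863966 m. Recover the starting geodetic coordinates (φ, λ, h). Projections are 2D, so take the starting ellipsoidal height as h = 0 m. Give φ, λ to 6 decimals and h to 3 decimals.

φ=30.968393°, λ=-66.163672°, h=0.000 m

start: E=1840574.0838, N=-1148913.8640 m
→ lcc⁻¹: φ=30.96839300°, λ=-66.16367200°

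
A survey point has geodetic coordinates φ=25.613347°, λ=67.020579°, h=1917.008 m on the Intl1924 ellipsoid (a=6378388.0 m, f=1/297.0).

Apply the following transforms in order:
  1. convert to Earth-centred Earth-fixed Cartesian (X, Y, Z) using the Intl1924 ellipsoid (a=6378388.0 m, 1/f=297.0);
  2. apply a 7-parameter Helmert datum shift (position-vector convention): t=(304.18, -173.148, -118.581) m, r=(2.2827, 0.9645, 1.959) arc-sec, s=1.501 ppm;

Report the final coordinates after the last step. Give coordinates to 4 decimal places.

X=2247782.4274 m, Y=5299925.1486 m, Z=2741298.1462 m

start: φ=25.613347°, λ=67.020579°, h=1917.008 m
→ ECEF (a=6378388.000, f=1/297.0): X=2247512.3930, Y=5300099.3337, Z=2741364.4664
→ Helmert 7p (PV): X=2247782.4274, Y=5299925.1486, Z=2741298.1462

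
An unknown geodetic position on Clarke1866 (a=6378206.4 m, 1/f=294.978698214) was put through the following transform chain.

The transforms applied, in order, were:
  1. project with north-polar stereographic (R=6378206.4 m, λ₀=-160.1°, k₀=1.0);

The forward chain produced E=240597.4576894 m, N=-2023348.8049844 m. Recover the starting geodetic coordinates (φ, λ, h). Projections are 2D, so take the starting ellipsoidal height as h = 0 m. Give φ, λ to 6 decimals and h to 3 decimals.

start: E=240597.4577, N=-2023348.8050 m
→ stereo⁻¹: φ=71.84942600°, λ=-153.31877100°

φ=71.849426°, λ=-153.318771°, h=0.000 m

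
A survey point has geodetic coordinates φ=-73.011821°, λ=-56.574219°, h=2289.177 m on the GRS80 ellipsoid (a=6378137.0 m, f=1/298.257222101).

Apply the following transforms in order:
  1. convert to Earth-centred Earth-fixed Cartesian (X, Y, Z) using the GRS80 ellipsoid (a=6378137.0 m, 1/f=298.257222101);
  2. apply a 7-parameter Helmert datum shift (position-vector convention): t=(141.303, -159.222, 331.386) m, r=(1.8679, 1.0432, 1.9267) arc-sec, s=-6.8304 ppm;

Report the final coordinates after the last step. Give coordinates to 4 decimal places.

start: φ=-73.011821°, λ=-56.574219°, h=2289.177 m
→ ECEF (a=6378137.000, f=1/298.257222101): X=1030062.0257, Y=-1560642.5791, Z=-6079817.0259
→ Helmert 7p (PV): X=1030180.1218, Y=-1560726.4622, Z=-6079463.4547

X=1030180.1218 m, Y=-1560726.4622 m, Z=-6079463.4547 m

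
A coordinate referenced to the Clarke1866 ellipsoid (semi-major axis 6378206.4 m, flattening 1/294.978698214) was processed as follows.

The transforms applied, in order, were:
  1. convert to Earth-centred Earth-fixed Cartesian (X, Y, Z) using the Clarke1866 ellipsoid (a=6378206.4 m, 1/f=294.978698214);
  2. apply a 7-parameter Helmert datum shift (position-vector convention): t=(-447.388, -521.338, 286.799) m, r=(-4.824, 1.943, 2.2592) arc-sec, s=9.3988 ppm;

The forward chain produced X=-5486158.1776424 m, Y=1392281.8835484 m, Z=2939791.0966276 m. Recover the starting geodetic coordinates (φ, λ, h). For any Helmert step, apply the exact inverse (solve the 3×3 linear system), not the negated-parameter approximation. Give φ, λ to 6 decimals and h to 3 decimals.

φ=27.605141°, λ=165.753941°, h=3932.009 m

start: X=-5486158.1776, Y=1392281.8835, Z=2939791.0966 m
→ Helmert⁻¹: X=-5485671.6655, Y=1392781.4688, Z=2939457.5690
→ geod (Bowring, a=6378206.400): φ=27.60514100°, λ=165.75394100°, h=3932.0090 m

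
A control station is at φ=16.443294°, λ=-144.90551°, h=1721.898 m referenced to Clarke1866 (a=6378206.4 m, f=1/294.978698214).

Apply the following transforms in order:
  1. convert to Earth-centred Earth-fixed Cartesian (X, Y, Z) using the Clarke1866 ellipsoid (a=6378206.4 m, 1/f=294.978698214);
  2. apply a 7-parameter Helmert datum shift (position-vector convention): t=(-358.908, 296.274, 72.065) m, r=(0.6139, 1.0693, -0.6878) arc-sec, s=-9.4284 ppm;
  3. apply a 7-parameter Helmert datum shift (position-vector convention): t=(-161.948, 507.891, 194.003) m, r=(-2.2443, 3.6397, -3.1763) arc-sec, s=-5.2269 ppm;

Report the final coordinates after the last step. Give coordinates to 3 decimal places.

start: φ=16.443294°, λ=-144.905510°, h=1721.898 m
→ ECEF (a=6378206.400, f=1/294.978698214): X=-5007947.3568, Y=-3518924.9134, Z=1794208.3849
→ Helmert 7p (PV): X=-5008261.4805, Y=-3518584.1025, Z=1794279.0218
→ Helmert 7p (PV): X=-5008419.7724, Y=-3517961.1748, Z=1794590.3048

X=-5008419.772 m, Y=-3517961.175 m, Z=1794590.305 m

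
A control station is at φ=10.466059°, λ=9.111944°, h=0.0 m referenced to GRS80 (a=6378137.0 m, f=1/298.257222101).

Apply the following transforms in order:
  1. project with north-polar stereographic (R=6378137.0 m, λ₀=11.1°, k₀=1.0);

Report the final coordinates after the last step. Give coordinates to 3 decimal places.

start: φ=10.466059°, λ=9.111944°, h=0.000 m
→ stereo (R=6378137.0, λ₀=11.1°): E=-368270.0695, N=-10609284.6711

E=-368270.070 m, N=-10609284.671 m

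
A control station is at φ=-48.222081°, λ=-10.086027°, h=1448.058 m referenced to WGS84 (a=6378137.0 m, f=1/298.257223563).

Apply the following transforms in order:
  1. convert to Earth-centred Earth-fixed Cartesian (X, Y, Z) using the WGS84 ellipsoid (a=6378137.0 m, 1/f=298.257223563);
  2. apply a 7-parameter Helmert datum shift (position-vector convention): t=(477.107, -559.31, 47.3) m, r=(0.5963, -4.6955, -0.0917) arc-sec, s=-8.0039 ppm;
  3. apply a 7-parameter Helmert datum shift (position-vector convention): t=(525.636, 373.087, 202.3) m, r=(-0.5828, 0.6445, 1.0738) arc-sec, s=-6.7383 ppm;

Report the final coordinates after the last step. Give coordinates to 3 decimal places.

X=4193528.925 m, Y=-745896.583 m, Z=-4734042.239 m

start: φ=-48.222081°, λ=-10.086027°, h=1448.058 m
→ ECEF (a=6378137.000, f=1/298.257223563): X=4192491.4556, Y=-745741.6324, Z=-4734443.9238
→ Helmert 7p (PV): X=4193042.4508, Y=-746283.1505, Z=-4734265.4468
→ Helmert 7p (PV): X=4193528.9252, Y=-745896.5829, Z=-4734042.2389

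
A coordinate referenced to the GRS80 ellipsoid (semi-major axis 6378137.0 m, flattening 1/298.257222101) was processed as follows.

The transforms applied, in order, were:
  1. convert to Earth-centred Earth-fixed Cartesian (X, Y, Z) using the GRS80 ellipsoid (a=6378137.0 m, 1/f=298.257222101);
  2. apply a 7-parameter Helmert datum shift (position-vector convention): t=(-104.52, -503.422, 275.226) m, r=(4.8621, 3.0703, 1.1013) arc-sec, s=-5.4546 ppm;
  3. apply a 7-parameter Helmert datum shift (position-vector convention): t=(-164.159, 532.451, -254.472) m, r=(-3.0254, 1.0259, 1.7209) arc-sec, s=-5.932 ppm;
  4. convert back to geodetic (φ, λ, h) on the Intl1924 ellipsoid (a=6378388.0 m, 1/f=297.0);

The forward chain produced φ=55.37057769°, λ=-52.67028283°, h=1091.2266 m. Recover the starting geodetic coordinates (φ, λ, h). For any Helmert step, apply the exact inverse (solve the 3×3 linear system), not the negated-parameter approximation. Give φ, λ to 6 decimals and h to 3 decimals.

φ=55.369420°, λ=-52.668832°, h=1441.916 m

start: φ=55.370578°, λ=-52.670283°, h=1091.227 m
→ ECEF (a=6378388.000, f=1/297.0): X=2203370.3505, Y=-2889227.1057, Z=5225942.1077
→ Helmert⁻¹: X=2203497.4768, Y=-2889871.7385, Z=5226196.1539
→ Helmert⁻¹: X=2203520.7991, Y=-2889272.6529, Z=5226050.3395
→ geod (Bowring, a=6378137.000): φ=55.36942000°, λ=-52.66883200°, h=1441.9160 m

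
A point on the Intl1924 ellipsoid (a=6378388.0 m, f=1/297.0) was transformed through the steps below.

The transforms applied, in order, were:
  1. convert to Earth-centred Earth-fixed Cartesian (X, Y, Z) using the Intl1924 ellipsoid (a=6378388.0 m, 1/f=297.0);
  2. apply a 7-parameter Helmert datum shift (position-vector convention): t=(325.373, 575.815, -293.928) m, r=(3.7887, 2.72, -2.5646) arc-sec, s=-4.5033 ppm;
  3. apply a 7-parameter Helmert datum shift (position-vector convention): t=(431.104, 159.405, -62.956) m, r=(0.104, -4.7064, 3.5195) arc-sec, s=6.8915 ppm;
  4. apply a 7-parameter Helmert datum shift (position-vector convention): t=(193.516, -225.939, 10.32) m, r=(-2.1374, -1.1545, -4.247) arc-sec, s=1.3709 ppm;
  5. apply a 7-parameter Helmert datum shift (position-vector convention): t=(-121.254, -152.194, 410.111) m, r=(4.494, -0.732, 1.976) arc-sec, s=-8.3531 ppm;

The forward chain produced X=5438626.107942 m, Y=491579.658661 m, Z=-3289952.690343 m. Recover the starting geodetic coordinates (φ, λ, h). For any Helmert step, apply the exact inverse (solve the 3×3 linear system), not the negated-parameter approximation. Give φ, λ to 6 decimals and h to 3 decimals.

φ=-31.244360°, λ=5.161177°, h=1953.951 m

start: X=5438626.1079, Y=491579.6587, Z=-3289952.6903 m
→ Helmert⁻¹: X=5438785.8252, Y=491612.1669, Z=-3290420.2987
→ Helmert⁻¹: X=5438556.3062, Y=491983.5088, Z=-3290451.4502
→ Helmert⁻¹: X=5438021.0360, Y=491726.2662, Z=-3290490.1474
→ Helmert⁻¹: X=5437757.4308, Y=491159.8397, Z=-3290148.3506
→ geod (Bowring, a=6378388.000): φ=-31.24436000°, λ=5.16117700°, h=1953.9510 m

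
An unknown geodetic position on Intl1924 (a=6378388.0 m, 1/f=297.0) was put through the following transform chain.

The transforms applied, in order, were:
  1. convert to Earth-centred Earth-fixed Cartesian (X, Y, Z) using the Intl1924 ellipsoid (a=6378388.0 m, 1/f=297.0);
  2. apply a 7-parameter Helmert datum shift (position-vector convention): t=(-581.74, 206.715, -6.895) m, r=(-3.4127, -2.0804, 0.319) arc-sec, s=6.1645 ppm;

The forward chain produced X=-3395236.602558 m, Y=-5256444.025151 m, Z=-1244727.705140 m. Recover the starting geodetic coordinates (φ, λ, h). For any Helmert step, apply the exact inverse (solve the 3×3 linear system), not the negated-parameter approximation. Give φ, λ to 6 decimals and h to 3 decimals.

φ=-11.324909°, λ=-122.853968°, h=2471.619 m

start: X=-3395236.6026, Y=-5256444.0252, Z=-1244727.7051 m
→ Helmert⁻¹: X=-3394654.6207, Y=-5256592.4908, Z=-1244765.8700
→ geod (Bowring, a=6378388.000): φ=-11.32490900°, λ=-122.85396800°, h=2471.6190 m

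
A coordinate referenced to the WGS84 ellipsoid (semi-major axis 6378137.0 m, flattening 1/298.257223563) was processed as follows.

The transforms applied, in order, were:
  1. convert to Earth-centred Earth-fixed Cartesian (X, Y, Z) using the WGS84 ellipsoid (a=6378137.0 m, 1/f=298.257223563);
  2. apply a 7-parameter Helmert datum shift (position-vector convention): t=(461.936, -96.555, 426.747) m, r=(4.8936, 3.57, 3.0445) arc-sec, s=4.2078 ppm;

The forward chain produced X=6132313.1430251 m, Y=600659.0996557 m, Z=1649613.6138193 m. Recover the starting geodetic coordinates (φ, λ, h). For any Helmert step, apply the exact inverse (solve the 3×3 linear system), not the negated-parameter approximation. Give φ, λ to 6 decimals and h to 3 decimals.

φ=15.082456°, λ=5.595122°, h=1385.680 m

start: X=6132313.1430, Y=600659.0997, Z=1649613.6138 m
→ Helmert⁻¹: X=6131805.7266, Y=600701.7491, Z=1649271.8042
→ geod (Bowring, a=6378137.000): φ=15.08245600°, λ=5.59512200°, h=1385.6800 m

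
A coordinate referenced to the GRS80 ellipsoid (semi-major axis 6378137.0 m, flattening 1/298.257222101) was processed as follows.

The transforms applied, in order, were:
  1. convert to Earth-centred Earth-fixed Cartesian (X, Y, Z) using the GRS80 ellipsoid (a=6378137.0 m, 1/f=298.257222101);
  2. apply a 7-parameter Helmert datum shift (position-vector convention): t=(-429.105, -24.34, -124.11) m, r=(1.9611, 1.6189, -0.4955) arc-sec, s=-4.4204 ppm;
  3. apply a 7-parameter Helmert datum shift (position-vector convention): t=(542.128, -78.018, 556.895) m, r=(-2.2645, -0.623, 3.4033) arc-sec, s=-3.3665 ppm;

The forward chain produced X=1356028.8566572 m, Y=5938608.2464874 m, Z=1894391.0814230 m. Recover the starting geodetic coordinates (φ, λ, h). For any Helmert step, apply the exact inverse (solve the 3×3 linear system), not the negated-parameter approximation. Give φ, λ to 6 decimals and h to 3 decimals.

φ=17.380833°, λ=77.138057°, h=2981.065 m

start: X=1356028.8567, Y=5938608.2465, Z=1894391.0814 m
→ Helmert⁻¹: X=1355594.9982, Y=5938663.0979, Z=1893901.6659
→ Helmert⁻¹: X=1356000.9658, Y=5938734.9543, Z=1893988.3274
→ geod (Bowring, a=6378137.000): φ=17.38083300°, λ=77.13805700°, h=2981.0650 m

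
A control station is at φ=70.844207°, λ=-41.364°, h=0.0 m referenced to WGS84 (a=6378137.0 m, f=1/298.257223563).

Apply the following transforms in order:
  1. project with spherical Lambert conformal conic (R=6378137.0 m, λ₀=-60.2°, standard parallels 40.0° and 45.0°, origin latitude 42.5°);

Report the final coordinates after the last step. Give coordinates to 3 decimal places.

start: φ=70.844207°, λ=-41.364000°, h=0.000 m
→ lcc (R=6378137.0, λ₀=-60.2°): E=801491.7270, N=3403688.7316

E=801491.727 m, N=3403688.732 m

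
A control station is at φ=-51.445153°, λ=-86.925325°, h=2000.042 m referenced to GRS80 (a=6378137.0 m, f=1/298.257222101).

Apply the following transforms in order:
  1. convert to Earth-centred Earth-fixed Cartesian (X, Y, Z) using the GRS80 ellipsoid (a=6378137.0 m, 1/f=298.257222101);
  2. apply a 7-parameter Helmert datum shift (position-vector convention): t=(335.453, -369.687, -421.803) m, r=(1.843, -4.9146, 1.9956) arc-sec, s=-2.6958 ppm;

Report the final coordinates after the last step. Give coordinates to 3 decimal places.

X=214219.174 m, Y=-3979245.335 m, Z=-4966564.439 m

start: φ=-51.445153°, λ=-86.925325°, h=2000.042 m
→ ECEF (a=6378137.000, f=1/298.257222101): X=213727.4753, Y=-3978932.8146, Z=-4966125.5636
→ Helmert 7p (PV): X=214219.1738, Y=-3979245.3346, Z=-4966564.4386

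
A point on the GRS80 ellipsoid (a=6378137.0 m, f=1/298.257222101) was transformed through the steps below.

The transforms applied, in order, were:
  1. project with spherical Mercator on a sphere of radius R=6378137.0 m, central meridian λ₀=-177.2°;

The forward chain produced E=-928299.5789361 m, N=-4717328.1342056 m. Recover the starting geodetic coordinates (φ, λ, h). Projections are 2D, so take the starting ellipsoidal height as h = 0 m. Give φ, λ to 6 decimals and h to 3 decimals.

φ=-38.969671°, λ=174.460943°, h=0.000 m

start: E=-928299.5789, N=-4717328.1342 m
→ merc⁻¹: φ=-38.96967100°, λ=174.46094300°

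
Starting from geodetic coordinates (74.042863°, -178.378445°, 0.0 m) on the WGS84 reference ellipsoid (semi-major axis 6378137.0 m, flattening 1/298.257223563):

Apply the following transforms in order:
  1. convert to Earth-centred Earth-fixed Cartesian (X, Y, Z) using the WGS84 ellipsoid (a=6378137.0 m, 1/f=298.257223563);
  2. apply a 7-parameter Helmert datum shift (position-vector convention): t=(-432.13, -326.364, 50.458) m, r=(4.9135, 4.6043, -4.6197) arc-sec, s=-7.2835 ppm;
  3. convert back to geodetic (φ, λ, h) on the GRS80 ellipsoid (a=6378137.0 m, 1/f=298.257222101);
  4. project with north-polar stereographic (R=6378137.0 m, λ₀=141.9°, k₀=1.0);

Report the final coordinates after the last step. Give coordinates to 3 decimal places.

start: φ=74.042863°, λ=-178.378445°, h=0.000 m
→ ECEF (a=6378137.000, f=1/298.257223563): X=-1758212.2049, Y=-49773.2863, Z=6110255.5950
→ Helmert 7p (PV): X=-1758496.2499, Y=-50205.4628, Z=6110299.6103
→ geod (Bowring, a=6378137.000): φ=74.04041971°, λ=-178.36463687°, h=123.7592 m
→ stereo (R=6378137.0, λ₀=141.9°): E=1143086.6936, N=-1375126.7574

E=1143086.694 m, N=-1375126.757 m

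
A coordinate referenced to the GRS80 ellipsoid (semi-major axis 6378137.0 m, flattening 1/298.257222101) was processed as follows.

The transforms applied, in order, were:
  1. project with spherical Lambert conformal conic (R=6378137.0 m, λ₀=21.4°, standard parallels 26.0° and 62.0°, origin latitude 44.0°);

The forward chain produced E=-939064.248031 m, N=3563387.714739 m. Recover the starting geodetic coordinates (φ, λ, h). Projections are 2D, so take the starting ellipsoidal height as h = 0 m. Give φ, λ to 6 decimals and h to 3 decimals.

φ=74.424159°, λ=-6.624754°, h=0.000 m

start: E=-939064.2480, N=3563387.7147 m
→ lcc⁻¹: φ=74.42415900°, λ=-6.62475400°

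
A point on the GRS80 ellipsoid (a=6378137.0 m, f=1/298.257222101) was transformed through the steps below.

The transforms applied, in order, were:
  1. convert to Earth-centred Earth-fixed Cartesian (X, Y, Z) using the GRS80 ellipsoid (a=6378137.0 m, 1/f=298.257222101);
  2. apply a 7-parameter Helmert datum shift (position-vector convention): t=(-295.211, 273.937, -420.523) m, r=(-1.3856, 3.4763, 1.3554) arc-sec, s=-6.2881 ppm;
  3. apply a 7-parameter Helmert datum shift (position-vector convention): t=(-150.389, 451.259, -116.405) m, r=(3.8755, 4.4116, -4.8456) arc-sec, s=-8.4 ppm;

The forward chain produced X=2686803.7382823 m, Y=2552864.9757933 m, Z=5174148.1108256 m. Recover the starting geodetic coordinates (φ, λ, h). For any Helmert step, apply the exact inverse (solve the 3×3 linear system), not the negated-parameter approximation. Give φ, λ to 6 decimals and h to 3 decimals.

start: X=2686803.7383, Y=2552864.9758, Z=5174148.1108 m
→ Helmert⁻¹: X=2686806.0635, Y=2552595.4961, Z=5174317.4849
→ Helmert⁻¹: X=2687047.7284, Y=2552285.1890, Z=5174832.9789
→ geod (Bowring, a=6378137.000): φ=54.57333800°, λ=43.52660200°, h=1026.6300 m

φ=54.573338°, λ=43.526602°, h=1026.630 m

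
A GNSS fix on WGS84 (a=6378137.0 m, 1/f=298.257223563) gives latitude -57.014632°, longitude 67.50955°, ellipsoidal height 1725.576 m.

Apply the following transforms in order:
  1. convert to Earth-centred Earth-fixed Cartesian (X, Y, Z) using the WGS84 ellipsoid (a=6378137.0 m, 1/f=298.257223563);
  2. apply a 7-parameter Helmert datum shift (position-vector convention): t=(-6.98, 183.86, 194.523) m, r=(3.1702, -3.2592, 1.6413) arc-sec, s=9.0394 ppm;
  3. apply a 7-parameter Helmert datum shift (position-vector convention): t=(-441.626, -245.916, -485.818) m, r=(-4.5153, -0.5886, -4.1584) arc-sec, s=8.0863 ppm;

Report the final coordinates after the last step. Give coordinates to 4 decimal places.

X=1331513.0050 m, Y=3216708.4162 m, Z=-5328613.4830 m

start: φ=-57.014632°, λ=67.509550°, h=1725.576 m
→ ECEF (a=6378137.000, f=1/298.257223563): X=1331800.1444, Y=3216766.3762, Z=-5328234.8006
→ Helmert 7p (PV): X=1331863.7987, Y=3217071.8048, Z=-5328017.9569
→ Helmert 7p (PV): X=1331513.0050, Y=3216708.4162, Z=-5328613.4830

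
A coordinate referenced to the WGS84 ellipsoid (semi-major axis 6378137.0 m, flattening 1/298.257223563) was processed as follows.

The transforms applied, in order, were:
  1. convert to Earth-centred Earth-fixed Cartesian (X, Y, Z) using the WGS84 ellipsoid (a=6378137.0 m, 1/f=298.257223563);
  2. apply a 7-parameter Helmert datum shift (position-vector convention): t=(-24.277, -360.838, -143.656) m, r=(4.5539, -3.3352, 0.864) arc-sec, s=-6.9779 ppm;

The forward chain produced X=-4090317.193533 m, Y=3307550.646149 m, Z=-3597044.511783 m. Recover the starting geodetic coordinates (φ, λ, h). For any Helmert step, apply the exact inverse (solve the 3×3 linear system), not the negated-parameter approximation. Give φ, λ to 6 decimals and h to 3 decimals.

start: X=-4090317.1935, Y=3307550.6461, Z=-3597044.5118 m
→ Helmert⁻¹: X=-4090365.7630, Y=3307872.2874, Z=-3596932.8466
→ geod (Bowring, a=6378137.000): φ=-34.54222700°, λ=141.03758700°, h=1378.1230 m

φ=-34.542227°, λ=141.037587°, h=1378.123 m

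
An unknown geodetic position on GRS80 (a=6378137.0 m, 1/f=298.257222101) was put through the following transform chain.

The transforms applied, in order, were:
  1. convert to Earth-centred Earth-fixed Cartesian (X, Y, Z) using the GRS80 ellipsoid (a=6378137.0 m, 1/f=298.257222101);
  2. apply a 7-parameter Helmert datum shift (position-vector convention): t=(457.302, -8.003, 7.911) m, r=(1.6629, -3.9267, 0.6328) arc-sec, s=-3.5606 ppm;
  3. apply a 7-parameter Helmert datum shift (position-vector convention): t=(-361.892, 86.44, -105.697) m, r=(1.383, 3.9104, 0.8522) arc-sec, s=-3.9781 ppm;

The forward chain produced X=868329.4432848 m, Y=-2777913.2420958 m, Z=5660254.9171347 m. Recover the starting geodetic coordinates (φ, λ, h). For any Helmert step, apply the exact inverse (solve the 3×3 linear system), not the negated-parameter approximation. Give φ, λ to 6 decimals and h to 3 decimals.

start: X=868329.4433, Y=-2777913.2421, Z=5660254.9171 m
→ Helmert⁻¹: X=868576.0025, Y=-2777976.3689, Z=5660418.2246
→ Helmert⁻¹: X=868221.0279, Y=-2777935.2866, Z=5660436.3352
→ geod (Bowring, a=6378137.000): φ=62.94503500°, λ=-72.64379100°, h=3640.5720 m

φ=62.945035°, λ=-72.643791°, h=3640.572 m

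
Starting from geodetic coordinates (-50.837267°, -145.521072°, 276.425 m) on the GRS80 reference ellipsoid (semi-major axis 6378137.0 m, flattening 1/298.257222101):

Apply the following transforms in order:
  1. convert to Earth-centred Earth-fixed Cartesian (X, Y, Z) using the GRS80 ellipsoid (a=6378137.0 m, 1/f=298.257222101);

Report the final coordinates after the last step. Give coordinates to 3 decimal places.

start: φ=-50.837267°, λ=-145.521072°, h=276.425 m
→ ECEF (a=6378137.000, f=1/298.257222101): X=-3327226.5782, Y=-2284938.2456, Z=-4922346.0741

X=-3327226.578 m, Y=-2284938.246 m, Z=-4922346.074 m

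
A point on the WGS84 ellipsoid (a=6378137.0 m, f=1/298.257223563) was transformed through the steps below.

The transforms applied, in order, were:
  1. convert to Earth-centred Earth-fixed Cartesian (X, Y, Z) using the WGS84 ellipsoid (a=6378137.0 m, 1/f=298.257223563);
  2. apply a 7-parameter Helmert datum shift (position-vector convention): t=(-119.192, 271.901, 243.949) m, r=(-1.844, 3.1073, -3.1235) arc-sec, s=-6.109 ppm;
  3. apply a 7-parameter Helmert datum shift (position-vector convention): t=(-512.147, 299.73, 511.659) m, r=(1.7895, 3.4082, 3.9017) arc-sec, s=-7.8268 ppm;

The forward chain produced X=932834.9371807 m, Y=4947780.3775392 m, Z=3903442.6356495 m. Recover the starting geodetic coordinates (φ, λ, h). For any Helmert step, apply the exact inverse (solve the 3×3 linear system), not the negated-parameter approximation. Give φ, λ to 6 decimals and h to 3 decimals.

start: X=932834.9372, Y=4947780.3775, Z=3903442.6356 m
→ Helmert⁻¹: X=933383.4870, Y=4947535.5758, Z=3902934.0235
→ Helmert⁻¹: X=933374.6707, Y=4947273.1414, Z=3902772.2056
→ geod (Bowring, a=6378137.000): φ=37.96926600°, λ=79.31590500°, h=27.6090 m

φ=37.969266°, λ=79.315905°, h=27.609 m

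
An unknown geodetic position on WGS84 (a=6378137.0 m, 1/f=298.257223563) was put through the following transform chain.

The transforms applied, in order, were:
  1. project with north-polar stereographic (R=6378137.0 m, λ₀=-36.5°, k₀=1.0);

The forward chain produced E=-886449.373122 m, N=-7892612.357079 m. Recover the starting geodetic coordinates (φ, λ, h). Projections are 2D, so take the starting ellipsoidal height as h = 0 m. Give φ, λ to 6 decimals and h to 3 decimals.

φ=26.186046°, λ=-42.908252°, h=0.000 m

start: E=-886449.3731, N=-7892612.3571 m
→ stereo⁻¹: φ=26.18604600°, λ=-42.90825200°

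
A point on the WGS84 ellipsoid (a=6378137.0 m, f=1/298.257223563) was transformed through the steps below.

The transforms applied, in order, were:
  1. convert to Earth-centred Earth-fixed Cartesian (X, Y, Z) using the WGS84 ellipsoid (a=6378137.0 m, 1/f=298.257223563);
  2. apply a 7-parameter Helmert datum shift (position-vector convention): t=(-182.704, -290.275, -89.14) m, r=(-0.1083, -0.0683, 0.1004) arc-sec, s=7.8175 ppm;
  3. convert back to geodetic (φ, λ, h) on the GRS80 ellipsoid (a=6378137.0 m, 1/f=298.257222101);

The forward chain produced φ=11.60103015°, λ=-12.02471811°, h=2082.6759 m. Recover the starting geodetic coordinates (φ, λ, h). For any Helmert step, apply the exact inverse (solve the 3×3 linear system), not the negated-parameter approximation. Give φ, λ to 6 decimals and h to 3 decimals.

start: φ=11.601030°, λ=-12.024718°, h=2082.676 m
→ ECEF (a=6378137.000, f=1/298.257222101): X=6113573.4458, Y=-1302237.0376, Z=1274619.8527
→ Helmert⁻¹: X=6113708.1442, Y=-1301940.2298, Z=1274696.3198
→ geod (Bowring, a=6378137.000): φ=11.60158000°, λ=-12.02180000°, h=2166.5410 m

φ=11.601580°, λ=-12.021800°, h=2166.541 m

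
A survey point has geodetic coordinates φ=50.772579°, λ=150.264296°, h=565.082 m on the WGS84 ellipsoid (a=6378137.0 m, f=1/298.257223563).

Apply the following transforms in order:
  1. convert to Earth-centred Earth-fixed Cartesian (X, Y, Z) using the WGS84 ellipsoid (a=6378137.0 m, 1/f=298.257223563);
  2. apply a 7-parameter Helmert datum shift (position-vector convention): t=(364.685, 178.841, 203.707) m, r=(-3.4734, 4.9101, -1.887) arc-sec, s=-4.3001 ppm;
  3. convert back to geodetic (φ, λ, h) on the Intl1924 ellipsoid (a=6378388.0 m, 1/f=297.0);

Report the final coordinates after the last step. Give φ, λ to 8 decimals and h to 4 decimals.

φ=50.77683475°, λ=150.25716353°, h=355.3960 m

start: φ=50.772579°, λ=150.264296°, h=565.082 m
→ ECEF (a=6378137.000, f=1/298.257223563): X=-3509775.5157, Y=2004840.3349, Z=4918021.7613
→ Helmert 7p (PV): X=-3509260.3250, Y=2005125.4805, Z=4918254.1092
→ geod (Bowring, a=6378388.000): φ=50.77683475°, λ=150.25716353°, h=355.3960 m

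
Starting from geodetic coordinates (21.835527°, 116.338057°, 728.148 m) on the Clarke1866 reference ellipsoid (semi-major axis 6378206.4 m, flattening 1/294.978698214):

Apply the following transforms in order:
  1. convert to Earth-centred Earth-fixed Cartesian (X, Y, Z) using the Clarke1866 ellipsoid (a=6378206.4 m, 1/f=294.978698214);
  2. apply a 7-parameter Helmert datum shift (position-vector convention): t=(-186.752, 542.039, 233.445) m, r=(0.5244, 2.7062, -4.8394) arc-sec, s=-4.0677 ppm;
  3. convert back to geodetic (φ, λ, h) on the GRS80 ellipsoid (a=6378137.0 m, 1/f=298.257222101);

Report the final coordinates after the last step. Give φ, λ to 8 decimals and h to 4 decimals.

start: φ=21.835527°, λ=116.338057°, h=728.148 m
→ ECEF (a=6378206.400, f=1/294.978698214): X=-2628304.7481, Y=5309089.6351, Z=2357649.6043
→ Helmert 7p (PV): X=-2628325.3149, Y=5309665.7495, Z=2357921.4400
→ geod (Bowring, a=6378137.000): φ=21.83456103°, λ=116.33576335°, h=1353.5798 m

φ=21.83456103°, λ=116.33576335°, h=1353.5798 m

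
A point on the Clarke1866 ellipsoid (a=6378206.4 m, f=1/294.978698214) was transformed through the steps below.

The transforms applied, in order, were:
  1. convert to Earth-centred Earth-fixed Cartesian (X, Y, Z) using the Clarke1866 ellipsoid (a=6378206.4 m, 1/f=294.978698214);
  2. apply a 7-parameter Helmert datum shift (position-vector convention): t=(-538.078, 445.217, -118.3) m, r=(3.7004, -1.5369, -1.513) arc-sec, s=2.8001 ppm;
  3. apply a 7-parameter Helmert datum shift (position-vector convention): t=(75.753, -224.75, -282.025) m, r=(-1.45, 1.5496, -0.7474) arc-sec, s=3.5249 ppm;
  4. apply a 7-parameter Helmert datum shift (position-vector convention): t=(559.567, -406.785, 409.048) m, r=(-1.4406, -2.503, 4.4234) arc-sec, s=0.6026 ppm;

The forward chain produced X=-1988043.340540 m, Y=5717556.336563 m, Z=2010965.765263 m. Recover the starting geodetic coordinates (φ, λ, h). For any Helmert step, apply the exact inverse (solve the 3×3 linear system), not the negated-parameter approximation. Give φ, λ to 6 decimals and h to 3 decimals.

start: X=-1988043.3405, Y=5717556.3366, Z=2010965.7653 m
→ Helmert⁻¹: X=-1988454.6869, Y=5717988.2762, Z=2010619.5711
→ Helmert⁻¹: X=-1988559.2577, Y=5718171.5282, Z=2010919.7661
→ Helmert⁻¹: X=-1988042.5702, Y=5717731.7948, Z=2010944.6717
→ geod (Bowring, a=6378206.400): φ=18.49295800°, λ=109.17244900°, h=2719.4800 m

φ=18.492958°, λ=109.172449°, h=2719.480 m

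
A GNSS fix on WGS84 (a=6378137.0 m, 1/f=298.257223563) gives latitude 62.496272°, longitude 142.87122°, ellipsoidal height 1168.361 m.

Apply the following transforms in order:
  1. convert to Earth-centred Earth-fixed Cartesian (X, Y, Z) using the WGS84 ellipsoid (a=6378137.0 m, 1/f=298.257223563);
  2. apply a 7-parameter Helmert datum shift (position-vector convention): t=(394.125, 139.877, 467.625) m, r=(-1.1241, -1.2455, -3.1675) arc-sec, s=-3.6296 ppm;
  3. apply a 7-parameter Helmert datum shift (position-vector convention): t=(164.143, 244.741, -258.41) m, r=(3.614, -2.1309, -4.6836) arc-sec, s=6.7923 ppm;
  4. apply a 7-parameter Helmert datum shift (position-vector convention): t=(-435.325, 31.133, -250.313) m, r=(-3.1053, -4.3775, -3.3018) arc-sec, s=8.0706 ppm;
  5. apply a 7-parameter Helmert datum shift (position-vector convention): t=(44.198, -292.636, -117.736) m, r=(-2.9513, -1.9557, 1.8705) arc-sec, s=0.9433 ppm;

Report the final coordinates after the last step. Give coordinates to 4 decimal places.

X=-2355047.3496 m, Y=1783281.5863 m, Z=5635073.9782 m

start: φ=62.496272°, λ=142.871220°, h=1168.361 m
→ ECEF (a=6378137.000, f=1/298.257223563): X=-2355000.7813, Y=1782933.3529, Z=5635305.8736
→ Helmert 7p (PV): X=-2354604.7570, Y=1783133.6341, Z=5635729.1078
→ Helmert 7p (PV): X=-2354474.3402, Y=1783345.2072, Z=5635515.8948
→ Helmert 7p (PV): X=-2355019.7219, Y=1783513.2655, Z=5635234.2467
→ Helmert 7p (PV): X=-2355047.3496, Y=1783281.5863, Z=5635073.9782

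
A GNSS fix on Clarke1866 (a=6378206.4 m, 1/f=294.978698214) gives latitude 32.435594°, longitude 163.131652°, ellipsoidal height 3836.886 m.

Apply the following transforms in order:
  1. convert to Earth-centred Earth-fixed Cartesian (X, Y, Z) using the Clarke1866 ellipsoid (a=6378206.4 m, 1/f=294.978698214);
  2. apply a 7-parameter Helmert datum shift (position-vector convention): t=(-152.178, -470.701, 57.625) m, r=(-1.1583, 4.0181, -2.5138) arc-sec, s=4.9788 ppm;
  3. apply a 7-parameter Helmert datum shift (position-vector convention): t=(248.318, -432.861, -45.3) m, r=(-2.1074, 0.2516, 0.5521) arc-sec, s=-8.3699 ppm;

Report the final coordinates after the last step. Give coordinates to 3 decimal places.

start: φ=32.435594°, λ=163.131652°, h=3836.886 m
→ ECEF (a=6378206.400, f=1/294.978698214): X=-5159679.1103, Y=1564517.4118, Z=3403174.2422
→ Helmert 7p (PV): X=-5159771.6149, Y=1564136.4937, Z=3403340.5377
→ Helmert 7p (PV): X=-5159480.1454, Y=1563711.5017, Z=3403257.0653

X=-5159480.145 m, Y=1563711.502 m, Z=3403257.065 m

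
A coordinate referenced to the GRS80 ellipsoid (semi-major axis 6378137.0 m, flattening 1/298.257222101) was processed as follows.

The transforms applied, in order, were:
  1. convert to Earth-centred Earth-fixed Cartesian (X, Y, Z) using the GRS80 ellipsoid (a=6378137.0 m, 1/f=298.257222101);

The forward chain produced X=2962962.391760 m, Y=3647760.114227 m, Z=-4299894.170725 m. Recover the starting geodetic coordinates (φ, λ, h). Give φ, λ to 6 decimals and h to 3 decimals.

start: X=2962962.3918, Y=3647760.1142, Z=-4299894.1707 m
→ geod (Bowring, a=6378137.000): φ=-42.64920900°, λ=50.91411500°, h=1437.3420 m

φ=-42.649209°, λ=50.914115°, h=1437.342 m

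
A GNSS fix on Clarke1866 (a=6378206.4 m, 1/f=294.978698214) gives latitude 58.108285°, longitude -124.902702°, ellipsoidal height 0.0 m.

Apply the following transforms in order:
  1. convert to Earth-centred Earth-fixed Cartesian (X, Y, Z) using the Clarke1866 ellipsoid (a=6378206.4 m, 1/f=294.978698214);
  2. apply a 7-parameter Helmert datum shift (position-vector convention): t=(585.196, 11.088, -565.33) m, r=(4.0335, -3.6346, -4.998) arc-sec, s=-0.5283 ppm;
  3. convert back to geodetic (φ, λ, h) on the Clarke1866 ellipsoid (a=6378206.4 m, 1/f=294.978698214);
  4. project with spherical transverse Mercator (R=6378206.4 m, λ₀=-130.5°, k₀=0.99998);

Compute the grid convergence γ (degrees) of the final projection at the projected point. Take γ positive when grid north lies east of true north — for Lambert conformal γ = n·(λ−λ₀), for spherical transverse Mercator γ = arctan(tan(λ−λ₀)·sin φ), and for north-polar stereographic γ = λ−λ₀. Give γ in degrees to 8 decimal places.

4.76191661

start: φ=58.108285°, λ=-124.902702°, h=0.000 m
→ ECEF (a=6378206.400, f=1/294.978698214): X=-1932814.8219, Y=-2770346.6460, Z=5391919.7266
→ Helmert 7p (PV): X=-1932390.7442, Y=-2770392.6991, Z=5391263.3159
→ geod (Bowring, a=6378206.400): φ=58.10673291°, λ=-124.89635545°, h=-665.5530 m
→ into tm (λ₀=-130.5°): φ=58.10673291°, λ−λ₀=5.60364455°
convergence γ = 4.76191661°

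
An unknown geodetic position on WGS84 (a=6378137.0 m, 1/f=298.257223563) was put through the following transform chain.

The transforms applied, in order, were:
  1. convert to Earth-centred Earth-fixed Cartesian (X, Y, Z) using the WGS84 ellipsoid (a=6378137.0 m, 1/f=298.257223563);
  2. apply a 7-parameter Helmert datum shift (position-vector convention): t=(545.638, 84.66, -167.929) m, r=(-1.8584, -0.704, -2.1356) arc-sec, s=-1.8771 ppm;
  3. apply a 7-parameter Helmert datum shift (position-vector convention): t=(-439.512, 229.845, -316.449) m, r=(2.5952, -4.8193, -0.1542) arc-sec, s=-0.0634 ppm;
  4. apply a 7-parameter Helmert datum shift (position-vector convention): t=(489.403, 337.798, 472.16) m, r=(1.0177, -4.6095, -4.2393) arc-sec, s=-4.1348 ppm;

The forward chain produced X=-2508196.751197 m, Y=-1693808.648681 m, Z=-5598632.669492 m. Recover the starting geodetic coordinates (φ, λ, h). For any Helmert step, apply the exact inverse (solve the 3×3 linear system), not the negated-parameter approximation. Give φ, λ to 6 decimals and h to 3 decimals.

φ=-61.756058°, λ=-145.964906°, h=3196.120 m

start: X=-2508196.7512, Y=-1693808.6487, Z=-5598632.6695 m
→ Helmert⁻¹: X=-2508786.8311, Y=-1694232.6395, Z=-5599063.5564
→ Helmert⁻¹: X=-2508477.0221, Y=-1694534.9090, Z=-5598667.5323
→ Helmert⁻¹: X=-2509028.9327, Y=-1694598.2863, Z=-5598516.8167
→ geod (Bowring, a=6378137.000): φ=-61.75605800°, λ=-145.96490600°, h=3196.1200 m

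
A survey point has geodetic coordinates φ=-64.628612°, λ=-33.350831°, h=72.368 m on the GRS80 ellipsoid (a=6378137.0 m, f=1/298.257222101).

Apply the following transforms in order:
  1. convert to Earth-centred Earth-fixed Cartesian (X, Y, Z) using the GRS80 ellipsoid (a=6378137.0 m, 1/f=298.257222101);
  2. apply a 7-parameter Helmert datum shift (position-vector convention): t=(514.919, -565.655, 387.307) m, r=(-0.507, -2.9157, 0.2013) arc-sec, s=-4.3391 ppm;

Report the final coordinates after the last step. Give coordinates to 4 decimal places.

start: φ=-64.628612°, λ=-33.350831°, h=72.368 m
→ ECEF (a=6378137.000, f=1/298.257222101): X=2289160.4424, Y=-1506606.2152, Z=-5740154.8093
→ Helmert 7p (PV): X=2289748.0397, Y=-1507177.2081, Z=-5739706.5332

X=2289748.0397 m, Y=-1507177.2081 m, Z=-5739706.5332 m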